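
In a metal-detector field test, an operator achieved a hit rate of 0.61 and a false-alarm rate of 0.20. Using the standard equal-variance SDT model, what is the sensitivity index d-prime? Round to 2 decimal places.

d-prime = 1.12

Φ⁻¹(0.61) = 0.279, Φ⁻¹(0.20) = -0.842
d' = z(H) − z(FA) = 0.279 − (-0.842) = 1.121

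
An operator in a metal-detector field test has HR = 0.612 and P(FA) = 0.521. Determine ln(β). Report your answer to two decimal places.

ln β = -0.04

Φ⁻¹(H) = Φ⁻¹(0.612) = 0.285
Φ⁻¹(FA) = Φ⁻¹(0.521) = 0.053
ln β = −½·[z(H)² − z(FA)²] = −0.5 × (0.081 − 0.003) = -0.039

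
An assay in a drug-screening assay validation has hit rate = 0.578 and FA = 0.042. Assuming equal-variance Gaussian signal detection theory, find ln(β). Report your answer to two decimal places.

z(0.578) = 0.197, z(0.042) = -1.728
ln β = −½·[z(H)² − z(FA)²] = −0.5 × (0.039 − 2.986) = 1.4735

ln β = 1.47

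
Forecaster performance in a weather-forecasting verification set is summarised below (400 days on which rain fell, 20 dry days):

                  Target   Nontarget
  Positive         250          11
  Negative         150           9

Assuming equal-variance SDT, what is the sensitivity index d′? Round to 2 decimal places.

d′ = 0.19

H = 250/400 = 0.6250
FA = 11/20 = 0.5500
z(H) = z(0.6250) = 0.319
z(FA) = z(0.5500) = 0.126
d' = z(H) − z(FA) = 0.319 − 0.126 = 0.193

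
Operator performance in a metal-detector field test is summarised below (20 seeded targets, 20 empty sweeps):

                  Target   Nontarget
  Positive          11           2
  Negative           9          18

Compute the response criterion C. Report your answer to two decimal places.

C = 0.58

H = 11/20 = 0.5500
FA = 2/20 = 0.1000
z(H) = 0.126
z(FA) = -1.282
c = −½·[z(H) + z(FA)] = −0.5 × (0.126 + (-1.282)) = 0.578
c > 0: the operator has a conservative response bias.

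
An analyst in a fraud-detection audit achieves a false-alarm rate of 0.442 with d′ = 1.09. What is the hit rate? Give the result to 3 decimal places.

hit rate = 0.827

z(false-alarm rate) = z(0.442) = -0.1459
z(H) = z(FA) + d' = -0.1459 + 1.09 = 0.9441
hit rate = Φ(0.9441) = 0.8274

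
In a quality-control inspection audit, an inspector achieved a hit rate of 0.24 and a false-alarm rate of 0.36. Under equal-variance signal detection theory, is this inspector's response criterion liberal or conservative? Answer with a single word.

z(H) = -0.706, z(FA) = -0.358
c = −½·(z(H) + z(FA)) = 0.532
c > 0 → conservative criterion (biased toward responding “no”).

conservative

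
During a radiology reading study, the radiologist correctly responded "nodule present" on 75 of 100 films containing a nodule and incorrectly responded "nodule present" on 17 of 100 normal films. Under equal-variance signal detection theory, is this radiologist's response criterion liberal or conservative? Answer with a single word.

z(H) = 0.674, z(FA) = -0.954
c = −½·(z(H) + z(FA)) = 0.140
c > 0 → conservative criterion (biased toward responding “no”).

conservative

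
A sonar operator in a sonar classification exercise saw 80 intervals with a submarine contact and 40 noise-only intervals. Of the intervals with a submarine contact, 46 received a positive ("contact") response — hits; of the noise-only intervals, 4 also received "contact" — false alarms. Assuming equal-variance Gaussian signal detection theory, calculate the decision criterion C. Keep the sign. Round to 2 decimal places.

C = 0.55

H = 46/80 = 0.5750
FA = 4/40 = 0.1000
z(H) = 0.189
z(FA) = -1.282
c = −½·[z(H) + z(FA)] = −0.5 × (0.189 + (-1.282)) = 0.5465
c > 0: the sonar operator has a conservative response bias.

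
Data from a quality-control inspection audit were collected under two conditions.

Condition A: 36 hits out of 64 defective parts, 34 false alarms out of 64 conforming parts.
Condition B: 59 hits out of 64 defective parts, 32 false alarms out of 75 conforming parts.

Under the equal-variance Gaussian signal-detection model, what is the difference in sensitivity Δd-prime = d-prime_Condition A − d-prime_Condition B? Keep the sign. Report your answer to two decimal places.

Δd-prime = -1.52

Condition A: z(0.5625) = 0.157, z(0.5312) = 0.078, d' = 0.079
Condition B: z(0.9219) = 1.418, z(0.4267) = -0.185, d' = 1.603
Δd' = d'_Condition A − d'_Condition B = 0.079 − 1.603 = -1.524
Condition B has the higher sensitivity.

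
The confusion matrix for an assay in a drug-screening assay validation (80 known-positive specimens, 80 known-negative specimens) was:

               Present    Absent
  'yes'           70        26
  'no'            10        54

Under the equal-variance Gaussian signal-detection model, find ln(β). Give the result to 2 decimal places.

H = 70/80 = 0.8750
FA = 26/80 = 0.3250
Φ⁻¹(H) = Φ⁻¹(0.8750) = 1.150
Φ⁻¹(FA) = Φ⁻¹(0.3250) = -0.454
ln β = −½·[z(H)² − z(FA)²] = −0.5 × (1.323 − 0.206) = -0.5585

ln β = -0.56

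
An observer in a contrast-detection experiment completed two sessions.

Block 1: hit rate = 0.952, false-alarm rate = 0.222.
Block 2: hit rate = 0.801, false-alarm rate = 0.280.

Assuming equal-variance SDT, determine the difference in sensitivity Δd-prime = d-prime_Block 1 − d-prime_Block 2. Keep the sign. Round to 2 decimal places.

Δd-prime = 1.00

Block 1: z(0.952) = 1.665, z(0.222) = -0.765, d' = 2.430
Block 2: z(0.801) = 0.845, z(0.280) = -0.583, d' = 1.428
Δd' = d'_Block 1 − d'_Block 2 = 2.430 − 1.428 = 1.002
Block 1 has the higher sensitivity.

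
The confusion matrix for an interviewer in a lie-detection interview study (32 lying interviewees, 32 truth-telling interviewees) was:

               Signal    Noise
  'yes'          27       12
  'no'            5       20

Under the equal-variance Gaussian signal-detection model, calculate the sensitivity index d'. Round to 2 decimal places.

d' = 1.33

H = 27/32 = 0.8438
FA = 12/32 = 0.3750
z(H) = 1.0102
z(FA) = -0.3186
d' = z(H) − z(FA) = 1.0102 − (-0.3186) = 1.3288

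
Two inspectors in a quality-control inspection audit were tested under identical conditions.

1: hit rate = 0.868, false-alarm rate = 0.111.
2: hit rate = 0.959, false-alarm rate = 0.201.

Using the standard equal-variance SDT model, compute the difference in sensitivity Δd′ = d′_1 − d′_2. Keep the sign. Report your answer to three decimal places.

1: z(0.868) = 1.1170, z(0.111) = -1.2212, d' = 2.3382
2: z(0.959) = 1.7392, z(0.201) = -0.8381, d' = 2.5773
Δd' = d'_1 − d'_2 = 2.3382 − 2.5773 = -0.2391
2 has the higher sensitivity.

Δd′ = -0.239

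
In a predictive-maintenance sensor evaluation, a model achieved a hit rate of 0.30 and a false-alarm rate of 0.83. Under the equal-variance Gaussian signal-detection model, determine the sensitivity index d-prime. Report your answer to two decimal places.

d-prime = -1.48

z(H) = z(0.30) = -0.524
z(FA) = z(0.83) = 0.954
d' = z(H) − z(FA) = -0.524 − 0.954 = -1.478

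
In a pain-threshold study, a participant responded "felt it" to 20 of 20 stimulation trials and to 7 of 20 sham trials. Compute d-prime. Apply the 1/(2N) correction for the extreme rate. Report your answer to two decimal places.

The hit rate is 20/20 = 1, so apply the 1/(2N) correction: H → 1 − 1/(2·20) = 0.97500.
z(H) = z(0.97500) = 1.960
z(FA) = z(0.35000) = -0.385
d' = 1.960 − (-0.385) = 2.345

d-prime = 2.35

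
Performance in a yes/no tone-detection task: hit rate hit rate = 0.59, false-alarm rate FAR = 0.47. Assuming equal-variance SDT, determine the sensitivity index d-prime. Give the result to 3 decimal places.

z(0.59) = 0.2275, z(0.47) = -0.0753
d' = z(H) − z(FA) = 0.2275 − (-0.0753) = 0.3028

d-prime = 0.303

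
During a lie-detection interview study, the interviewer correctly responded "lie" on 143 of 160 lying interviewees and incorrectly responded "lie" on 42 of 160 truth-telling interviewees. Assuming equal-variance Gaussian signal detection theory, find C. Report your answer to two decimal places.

H = 143/160 = 0.8938
FA = 42/160 = 0.2625
z(H) = z(0.8938) = 1.247
z(FA) = z(0.2625) = -0.636
c = −½·[z(H) + z(FA)] = −0.5 × (1.247 + (-0.636)) = -0.3055

C = -0.31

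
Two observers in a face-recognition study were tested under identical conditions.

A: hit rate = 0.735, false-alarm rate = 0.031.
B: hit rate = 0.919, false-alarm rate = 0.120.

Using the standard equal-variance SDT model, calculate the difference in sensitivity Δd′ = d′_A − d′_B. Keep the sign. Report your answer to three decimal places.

A: z(0.735) = 0.6280, z(0.031) = -1.8663, d' = 2.4943
B: z(0.919) = 1.3984, z(0.120) = -1.1750, d' = 2.5734
Δd' = d'_A − d'_B = 2.4943 − 2.5734 = -0.0791
B has the higher sensitivity.

Δd′ = -0.079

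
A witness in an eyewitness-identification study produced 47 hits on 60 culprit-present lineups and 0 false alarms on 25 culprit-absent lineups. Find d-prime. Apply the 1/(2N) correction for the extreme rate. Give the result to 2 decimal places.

The false-alarm rate is 0/25 = 0, so apply the 1/(2N) correction: FA → 1/(2·25) = 0.02000.
z(H) = z(0.78333) = 0.783
z(FA) = z(0.02000) = -2.054
d' = 0.783 − (-2.054) = 2.837

d-prime = 2.84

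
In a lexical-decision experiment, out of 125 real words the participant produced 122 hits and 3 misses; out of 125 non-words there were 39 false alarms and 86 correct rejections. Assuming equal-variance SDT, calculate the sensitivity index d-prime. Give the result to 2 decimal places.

H = 122/125 = 0.9760
FA = 39/125 = 0.3120
Φ⁻¹(H) = 1.977
Φ⁻¹(FA) = -0.490
d' = z(H) − z(FA) = 1.977 − (-0.490) = 2.467

d-prime = 2.47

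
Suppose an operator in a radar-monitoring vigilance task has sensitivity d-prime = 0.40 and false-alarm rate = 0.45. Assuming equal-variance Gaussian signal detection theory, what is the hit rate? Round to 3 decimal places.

z(false-alarm rate) = z(0.45) = -0.1257
z(H) = z(FA) + d' = -0.1257 + 0.40 = 0.2743
hit rate = Φ(0.2743) = 0.6081

hit rate = 0.608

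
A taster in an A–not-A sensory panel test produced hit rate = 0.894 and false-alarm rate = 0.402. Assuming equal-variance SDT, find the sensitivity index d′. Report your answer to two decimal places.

Φ⁻¹(H) = 1.2481
Φ⁻¹(FA) = -0.2482
d' = z(H) − z(FA) = 1.2481 − (-0.2482) = 1.4963

d′ = 1.50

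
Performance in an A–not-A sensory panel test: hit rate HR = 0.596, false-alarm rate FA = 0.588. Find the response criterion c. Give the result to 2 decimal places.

c = -0.23

z(H) = z(0.596) = 0.2430
z(FA) = z(0.588) = 0.2224
c = −½·[z(H) + z(FA)] = −0.5 × (0.2430 + 0.2224) = -0.2327
c < 0: the taster has a liberal response bias.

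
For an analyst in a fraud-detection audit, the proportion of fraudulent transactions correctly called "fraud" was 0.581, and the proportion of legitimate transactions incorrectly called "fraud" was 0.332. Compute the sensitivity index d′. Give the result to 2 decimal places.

d′ = 0.64

Φ⁻¹(H) = Φ⁻¹(0.581) = 0.204
Φ⁻¹(FA) = Φ⁻¹(0.332) = -0.434
d' = z(H) − z(FA) = 0.204 − (-0.434) = 0.638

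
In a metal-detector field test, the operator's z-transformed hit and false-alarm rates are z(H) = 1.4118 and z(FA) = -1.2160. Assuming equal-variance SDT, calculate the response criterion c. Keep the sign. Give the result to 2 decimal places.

c = -0.10

c = −½·[z(H) + z(FA)] = −½·(1.4118 + (-1.2160)) = -0.0979
c < 0: the operator has a liberal response bias.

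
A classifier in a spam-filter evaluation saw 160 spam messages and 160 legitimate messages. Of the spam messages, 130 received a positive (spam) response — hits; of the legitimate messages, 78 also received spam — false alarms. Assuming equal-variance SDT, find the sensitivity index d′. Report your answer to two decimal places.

d′ = 0.92

H = 130/160 = 0.8125
FA = 78/160 = 0.4875
z(0.8125) = 0.887, z(0.4875) = -0.031
d' = z(H) − z(FA) = 0.887 − (-0.031) = 0.918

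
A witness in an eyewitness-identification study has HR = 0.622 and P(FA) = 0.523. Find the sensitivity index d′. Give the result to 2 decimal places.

d′ = 0.25

z(0.622) = 0.3107, z(0.523) = 0.0577
d' = z(H) − z(FA) = 0.3107 − 0.0577 = 0.2530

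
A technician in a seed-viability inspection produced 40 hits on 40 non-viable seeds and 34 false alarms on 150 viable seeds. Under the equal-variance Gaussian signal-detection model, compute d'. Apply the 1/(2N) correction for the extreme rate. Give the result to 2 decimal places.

d' = 2.99

The hit rate is 40/40 = 1, so apply the 1/(2N) correction: H → 1 − 1/(2·40) = 0.98750.
z(H) = z(0.98750) = 2.241
z(FA) = z(0.22667) = -0.750
d' = 2.241 − (-0.750) = 2.991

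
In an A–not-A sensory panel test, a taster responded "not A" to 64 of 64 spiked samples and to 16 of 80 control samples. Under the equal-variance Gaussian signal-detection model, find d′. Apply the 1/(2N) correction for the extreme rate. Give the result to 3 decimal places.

d′ = 3.259

The hit rate is 64/64 = 1, so apply the 1/(2N) correction: H → 1 − 1/(2·64) = 0.99219.
z(H) = z(0.99219) = 2.4177
z(FA) = z(0.20000) = -0.8416
d' = 2.4177 − (-0.8416) = 3.2593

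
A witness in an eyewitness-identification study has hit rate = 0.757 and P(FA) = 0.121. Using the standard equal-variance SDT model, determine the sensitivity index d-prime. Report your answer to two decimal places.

d-prime = 1.87

z(H) = z(0.757) = 0.6967
z(FA) = z(0.121) = -1.1700
d' = z(H) − z(FA) = 0.6967 − (-1.1700) = 1.8667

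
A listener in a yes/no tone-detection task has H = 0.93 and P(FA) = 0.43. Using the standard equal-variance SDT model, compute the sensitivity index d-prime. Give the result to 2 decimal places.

z(H) = z(0.93) = 1.4758
z(FA) = z(0.43) = -0.1764
d' = z(H) − z(FA) = 1.4758 − (-0.1764) = 1.6522

d-prime = 1.65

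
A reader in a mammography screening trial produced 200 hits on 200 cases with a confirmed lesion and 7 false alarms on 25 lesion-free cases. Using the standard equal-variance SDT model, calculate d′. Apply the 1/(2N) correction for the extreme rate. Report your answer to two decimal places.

d′ = 3.39

The hit rate is 200/200 = 1, so apply the 1/(2N) correction: H → 1 − 1/(2·200) = 0.99750.
z(H) = z(0.99750) = 2.807
z(FA) = z(0.28000) = -0.583
d' = 2.807 − (-0.583) = 3.390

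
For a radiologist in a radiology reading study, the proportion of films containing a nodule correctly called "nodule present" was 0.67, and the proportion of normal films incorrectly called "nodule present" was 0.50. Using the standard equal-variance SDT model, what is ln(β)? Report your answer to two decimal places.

Φ⁻¹(H) = 0.440
Φ⁻¹(FA) = 0.000
ln β = −½·[z(H)² − z(FA)²] = −0.5 × (0.194 − 0.000) = -0.097

ln β = -0.10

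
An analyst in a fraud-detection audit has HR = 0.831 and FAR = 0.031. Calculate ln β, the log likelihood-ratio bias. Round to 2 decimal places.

z(H) = z(0.831) = 0.958
z(FA) = z(0.031) = -1.866
ln β = −½·[z(H)² − z(FA)²] = −0.5 × (0.918 − 3.482) = 1.282

ln β = 1.28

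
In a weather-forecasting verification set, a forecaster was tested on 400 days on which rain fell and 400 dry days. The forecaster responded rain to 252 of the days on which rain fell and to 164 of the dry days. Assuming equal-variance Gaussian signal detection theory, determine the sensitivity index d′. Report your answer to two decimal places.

H = 252/400 = 0.6300
FA = 164/400 = 0.4100
z(0.6300) = 0.3319, z(0.4100) = -0.2275
d' = z(H) − z(FA) = 0.3319 − (-0.2275) = 0.5594

d′ = 0.56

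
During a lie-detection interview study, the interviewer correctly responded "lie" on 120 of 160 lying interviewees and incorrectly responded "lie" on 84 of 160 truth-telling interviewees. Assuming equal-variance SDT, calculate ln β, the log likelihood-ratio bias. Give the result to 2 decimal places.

H = 120/160 = 0.7500
FA = 84/160 = 0.5250
z(H) = z(0.7500) = 0.674
z(FA) = z(0.5250) = 0.063
ln β = −½·[z(H)² − z(FA)²] = −0.5 × (0.454 − 0.004) = -0.225

ln β = -0.23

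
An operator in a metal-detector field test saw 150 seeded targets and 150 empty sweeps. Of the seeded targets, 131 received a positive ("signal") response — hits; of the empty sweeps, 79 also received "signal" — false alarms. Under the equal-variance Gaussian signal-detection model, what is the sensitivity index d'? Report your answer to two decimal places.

d' = 1.08

H = 131/150 = 0.8733
FA = 79/150 = 0.5267
z(0.8733) = 1.142, z(0.5267) = 0.067
d' = z(H) − z(FA) = 1.142 − 0.067 = 1.075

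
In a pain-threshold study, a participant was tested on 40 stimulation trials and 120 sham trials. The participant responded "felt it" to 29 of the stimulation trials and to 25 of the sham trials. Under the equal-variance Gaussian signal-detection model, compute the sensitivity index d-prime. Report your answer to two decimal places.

d-prime = 1.41

H = 29/40 = 0.7250
FA = 25/120 = 0.2083
z(H) = 0.5978
z(FA) = -0.8123
d' = z(H) − z(FA) = 0.5978 − (-0.8123) = 1.4101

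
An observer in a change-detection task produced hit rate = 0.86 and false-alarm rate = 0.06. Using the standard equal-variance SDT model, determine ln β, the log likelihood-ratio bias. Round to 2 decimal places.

ln β = 0.63

Φ⁻¹(H) = Φ⁻¹(0.86) = 1.080
Φ⁻¹(FA) = Φ⁻¹(0.06) = -1.555
ln β = −½·[z(H)² − z(FA)²] = −0.5 × (1.166 − 2.418) = 0.626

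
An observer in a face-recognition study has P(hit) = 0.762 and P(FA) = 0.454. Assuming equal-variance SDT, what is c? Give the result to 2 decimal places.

c = -0.30

Φ⁻¹(H) = Φ⁻¹(0.762) = 0.713
Φ⁻¹(FA) = Φ⁻¹(0.454) = -0.116
c = −½·[z(H) + z(FA)] = −0.5 × (0.713 + (-0.116)) = -0.2985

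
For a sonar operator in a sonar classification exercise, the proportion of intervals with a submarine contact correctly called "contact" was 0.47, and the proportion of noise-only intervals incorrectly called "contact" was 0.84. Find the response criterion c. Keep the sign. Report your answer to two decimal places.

c = -0.46

z(0.47) = -0.075, z(0.84) = 0.994
c = −½·[z(H) + z(FA)] = −0.5 × (-0.075 + 0.994) = -0.4595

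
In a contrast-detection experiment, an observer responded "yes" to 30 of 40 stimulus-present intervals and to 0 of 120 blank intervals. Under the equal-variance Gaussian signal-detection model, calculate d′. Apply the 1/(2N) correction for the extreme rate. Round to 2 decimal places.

The false-alarm rate is 0/120 = 0, so apply the 1/(2N) correction: FA → 1/(2·120) = 0.00417.
z(H) = z(0.75000) = 0.674
z(FA) = z(0.00417) = -2.638
d' = 0.674 − (-2.638) = 3.312

d′ = 3.31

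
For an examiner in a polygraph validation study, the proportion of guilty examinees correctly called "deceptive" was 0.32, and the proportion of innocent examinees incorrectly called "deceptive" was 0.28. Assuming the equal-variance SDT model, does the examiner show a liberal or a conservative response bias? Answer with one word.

z(H) = -0.468, z(FA) = -0.583
c = −½·(z(H) + z(FA)) = 0.5255
c > 0 → conservative criterion (biased toward responding “no”).

conservative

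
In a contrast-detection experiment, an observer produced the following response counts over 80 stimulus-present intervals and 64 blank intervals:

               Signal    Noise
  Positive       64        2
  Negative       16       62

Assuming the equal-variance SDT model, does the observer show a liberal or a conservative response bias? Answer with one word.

z(H) = 0.842, z(FA) = -1.863
c = −½·(z(H) + z(FA)) = 0.5105
c > 0 → conservative criterion (biased toward responding “no”).

conservative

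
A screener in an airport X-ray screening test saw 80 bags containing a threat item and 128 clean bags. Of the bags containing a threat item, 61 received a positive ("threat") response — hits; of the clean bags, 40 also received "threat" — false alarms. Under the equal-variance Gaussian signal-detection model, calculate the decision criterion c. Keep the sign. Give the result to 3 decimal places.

c = -0.113

H = 61/80 = 0.7625
FA = 40/128 = 0.3125
Φ⁻¹(0.7625) = 0.7144, Φ⁻¹(0.3125) = -0.4888
c = −½·[z(H) + z(FA)] = −0.5 × (0.7144 + (-0.4888)) = -0.1128
c < 0: the screener has a liberal response bias.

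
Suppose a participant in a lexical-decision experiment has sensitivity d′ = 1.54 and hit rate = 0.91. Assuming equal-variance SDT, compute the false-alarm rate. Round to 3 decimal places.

z(hit rate) = z(0.91) = 1.3408
z(FA) = z(H) − d' = 1.3408 − 1.54 = -0.1992
false-alarm rate = Φ(-0.1992) = 0.4211

false-alarm rate = 0.421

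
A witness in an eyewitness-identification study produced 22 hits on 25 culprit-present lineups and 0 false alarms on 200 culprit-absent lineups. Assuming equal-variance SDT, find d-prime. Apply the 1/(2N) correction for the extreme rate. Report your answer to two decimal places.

The false-alarm rate is 0/200 = 0, so apply the 1/(2N) correction: FA → 1/(2·200) = 0.00250.
z(H) = z(0.88000) = 1.175
z(FA) = z(0.00250) = -2.807
d' = 1.175 − (-2.807) = 3.982

d-prime = 3.98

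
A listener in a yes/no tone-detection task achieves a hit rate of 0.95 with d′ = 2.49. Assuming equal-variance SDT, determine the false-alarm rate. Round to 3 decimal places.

z(hit rate) = z(0.95) = 1.6449
z(FA) = z(H) − d' = 1.6449 − 2.49 = -0.8451
false-alarm rate = Φ(-0.8451) = 0.1990

false-alarm rate = 0.199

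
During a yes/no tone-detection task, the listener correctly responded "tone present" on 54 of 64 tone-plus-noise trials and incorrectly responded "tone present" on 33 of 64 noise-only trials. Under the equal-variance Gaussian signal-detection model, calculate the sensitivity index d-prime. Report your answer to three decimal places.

d-prime = 0.971

H = 54/64 = 0.8438
FA = 33/64 = 0.5156
z(H) = z(0.8438) = 1.0102
z(FA) = z(0.5156) = 0.0391
d' = z(H) − z(FA) = 1.0102 − 0.0391 = 0.9711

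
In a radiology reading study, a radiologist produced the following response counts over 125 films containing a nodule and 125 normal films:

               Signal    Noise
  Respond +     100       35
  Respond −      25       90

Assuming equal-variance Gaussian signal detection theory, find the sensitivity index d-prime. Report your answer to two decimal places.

d-prime = 1.42

H = 100/125 = 0.8000
FA = 35/125 = 0.2800
z(0.8000) = 0.8416, z(0.2800) = -0.5828
d' = z(H) − z(FA) = 0.8416 − (-0.5828) = 1.4244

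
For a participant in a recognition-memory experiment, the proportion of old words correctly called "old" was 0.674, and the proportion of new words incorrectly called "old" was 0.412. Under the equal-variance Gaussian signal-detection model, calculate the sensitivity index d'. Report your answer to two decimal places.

d' = 0.67

z(H) = z(0.674) = 0.451
z(FA) = z(0.412) = -0.222
d' = z(H) − z(FA) = 0.451 − (-0.222) = 0.673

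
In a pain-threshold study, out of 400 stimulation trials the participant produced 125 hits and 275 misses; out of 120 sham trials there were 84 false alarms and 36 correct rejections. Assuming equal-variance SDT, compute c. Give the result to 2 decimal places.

H = 125/400 = 0.3125
FA = 84/120 = 0.7000
z(H) = z(0.3125) = -0.4888
z(FA) = z(0.7000) = 0.5244
c = −½·[z(H) + z(FA)] = −0.5 × (-0.4888 + 0.5244) = -0.0178
c < 0: the participant has a liberal response bias.

c = -0.02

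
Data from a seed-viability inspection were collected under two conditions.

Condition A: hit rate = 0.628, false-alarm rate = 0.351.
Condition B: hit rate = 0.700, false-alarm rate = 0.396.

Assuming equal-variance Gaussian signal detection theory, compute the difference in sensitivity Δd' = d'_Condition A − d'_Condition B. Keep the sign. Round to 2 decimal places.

Condition A: z(0.628) = 0.327, z(0.351) = -0.383, d' = 0.710
Condition B: z(0.700) = 0.524, z(0.396) = -0.264, d' = 0.788
Δd' = d'_Condition A − d'_Condition B = 0.710 − 0.788 = -0.078
Condition B has the higher sensitivity.

Δd' = -0.08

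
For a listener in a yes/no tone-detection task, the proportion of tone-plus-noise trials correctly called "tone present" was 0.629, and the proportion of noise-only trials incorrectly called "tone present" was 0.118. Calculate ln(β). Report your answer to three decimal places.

z(0.629) = 0.3292, z(0.118) = -1.1850
ln β = −½·[z(H)² − z(FA)²] = −0.5 × (0.1084 − 1.4042) = 0.6479

ln β = 0.648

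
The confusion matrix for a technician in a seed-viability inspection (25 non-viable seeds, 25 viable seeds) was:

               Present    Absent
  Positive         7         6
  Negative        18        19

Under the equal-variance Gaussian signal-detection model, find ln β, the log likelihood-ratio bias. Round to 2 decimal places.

H = 7/25 = 0.2800
FA = 6/25 = 0.2400
z(H) = z(0.2800) = -0.583
z(FA) = z(0.2400) = -0.706
ln β = −½·[z(H)² − z(FA)²] = −0.5 × (0.340 − 0.498) = 0.079

ln β = 0.08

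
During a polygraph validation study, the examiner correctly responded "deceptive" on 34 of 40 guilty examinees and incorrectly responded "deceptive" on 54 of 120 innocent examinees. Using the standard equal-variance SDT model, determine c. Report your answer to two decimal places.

c = -0.46

H = 34/40 = 0.8500
FA = 54/120 = 0.4500
z(H) = 1.0364
z(FA) = -0.1257
c = −½·[z(H) + z(FA)] = −0.5 × (1.0364 + (-0.1257)) = -0.45535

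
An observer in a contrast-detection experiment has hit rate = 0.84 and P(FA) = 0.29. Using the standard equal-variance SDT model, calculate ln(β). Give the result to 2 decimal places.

ln β = -0.34

Φ⁻¹(H) = 0.994
Φ⁻¹(FA) = -0.553
ln β = −½·[z(H)² − z(FA)²] = −0.5 × (0.988 − 0.306) = -0.341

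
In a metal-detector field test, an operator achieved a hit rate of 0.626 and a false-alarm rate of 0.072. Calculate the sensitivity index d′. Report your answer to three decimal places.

d′ = 1.782

z(H) = 0.3213
z(FA) = -1.4611
d' = z(H) − z(FA) = 0.3213 − (-1.4611) = 1.7824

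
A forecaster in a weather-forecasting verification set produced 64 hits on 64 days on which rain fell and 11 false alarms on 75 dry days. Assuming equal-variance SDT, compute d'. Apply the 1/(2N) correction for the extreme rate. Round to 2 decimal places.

d' = 3.47

The hit rate is 64/64 = 1, so apply the 1/(2N) correction: H → 1 − 1/(2·64) = 0.99219.
z(H) = z(0.99219) = 2.418
z(FA) = z(0.14667) = -1.051
d' = 2.418 − (-1.051) = 3.469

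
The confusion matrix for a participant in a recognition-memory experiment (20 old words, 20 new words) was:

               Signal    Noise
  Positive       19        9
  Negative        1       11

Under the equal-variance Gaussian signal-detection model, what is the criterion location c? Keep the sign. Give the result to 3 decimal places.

c = -0.760

H = 19/20 = 0.9500
FA = 9/20 = 0.4500
Φ⁻¹(H) = 1.6449
Φ⁻¹(FA) = -0.1257
c = −½·[z(H) + z(FA)] = −0.5 × (1.6449 + (-0.1257)) = -0.7596
c < 0: the participant has a liberal response bias.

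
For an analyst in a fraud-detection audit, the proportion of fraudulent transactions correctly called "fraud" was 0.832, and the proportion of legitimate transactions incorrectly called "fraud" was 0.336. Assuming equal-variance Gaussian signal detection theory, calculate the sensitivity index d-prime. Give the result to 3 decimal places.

z(0.832) = 0.9621, z(0.336) = -0.4234
d' = z(H) − z(FA) = 0.9621 − (-0.4234) = 1.3855

d-prime = 1.386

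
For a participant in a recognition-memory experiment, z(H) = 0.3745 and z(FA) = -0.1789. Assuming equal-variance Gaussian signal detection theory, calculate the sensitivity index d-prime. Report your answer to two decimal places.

d' = z(H) − z(FA) = 0.3745 − (-0.1789) = 0.5534

d-prime = 0.55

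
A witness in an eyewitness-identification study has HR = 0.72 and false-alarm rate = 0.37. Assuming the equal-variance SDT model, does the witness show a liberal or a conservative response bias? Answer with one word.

liberal

z(H) = 0.583, z(FA) = -0.332
c = −½·(z(H) + z(FA)) = -0.1255
c < 0 → liberal criterion (biased toward responding “yes”).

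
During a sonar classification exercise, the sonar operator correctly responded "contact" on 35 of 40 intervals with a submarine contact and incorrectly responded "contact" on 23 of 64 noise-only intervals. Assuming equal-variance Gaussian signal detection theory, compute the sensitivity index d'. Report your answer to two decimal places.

H = 35/40 = 0.8750
FA = 23/64 = 0.3594
Φ⁻¹(H) = Φ⁻¹(0.8750) = 1.1503
Φ⁻¹(FA) = Φ⁻¹(0.3594) = -0.3601
d' = z(H) − z(FA) = 1.1503 − (-0.3601) = 1.5104

d' = 1.51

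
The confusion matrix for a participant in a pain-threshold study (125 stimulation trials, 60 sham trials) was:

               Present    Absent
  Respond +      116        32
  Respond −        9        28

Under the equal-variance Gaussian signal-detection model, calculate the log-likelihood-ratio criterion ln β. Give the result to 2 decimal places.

H = 116/125 = 0.9280
FA = 32/60 = 0.5333
z(0.9280) = 1.461, z(0.5333) = 0.084
ln β = −½·[z(H)² − z(FA)²] = −0.5 × (2.135 − 0.007) = -1.064

ln β = -1.06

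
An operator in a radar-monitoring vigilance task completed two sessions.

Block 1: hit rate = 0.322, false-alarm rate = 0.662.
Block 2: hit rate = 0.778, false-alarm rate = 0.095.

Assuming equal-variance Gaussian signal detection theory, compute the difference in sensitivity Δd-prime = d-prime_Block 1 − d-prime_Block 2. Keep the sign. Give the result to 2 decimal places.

Block 1: z(0.322) = -0.462, z(0.662) = 0.418, d' = -0.880
Block 2: z(0.778) = 0.765, z(0.095) = -1.311, d' = 2.076
Δd' = d'_Block 1 − d'_Block 2 = -0.880 − 2.076 = -2.956
Block 2 has the higher sensitivity.

Δd-prime = -2.96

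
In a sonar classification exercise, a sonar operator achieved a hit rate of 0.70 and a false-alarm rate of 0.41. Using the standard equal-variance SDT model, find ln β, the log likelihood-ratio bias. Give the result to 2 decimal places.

z(0.70) = 0.524, z(0.41) = -0.228
ln β = −½·[z(H)² − z(FA)²] = −0.5 × (0.275 − 0.052) = -0.1115

ln β = -0.11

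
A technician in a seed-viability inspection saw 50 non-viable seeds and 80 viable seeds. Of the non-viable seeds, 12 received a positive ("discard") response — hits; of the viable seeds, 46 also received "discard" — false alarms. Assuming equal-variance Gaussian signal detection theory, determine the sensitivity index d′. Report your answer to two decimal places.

H = 12/50 = 0.2400
FA = 46/80 = 0.5750
z(H) = -0.706
z(FA) = 0.189
d' = z(H) − z(FA) = -0.706 − 0.189 = -0.895

d′ = -0.90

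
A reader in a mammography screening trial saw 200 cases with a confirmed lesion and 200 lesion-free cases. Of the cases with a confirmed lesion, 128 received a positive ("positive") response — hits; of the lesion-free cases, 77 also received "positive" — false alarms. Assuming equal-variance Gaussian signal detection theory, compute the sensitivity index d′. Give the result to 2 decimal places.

d′ = 0.65

H = 128/200 = 0.6400
FA = 77/200 = 0.3850
z(0.6400) = 0.3585, z(0.3850) = -0.2924
d' = z(H) − z(FA) = 0.3585 − (-0.2924) = 0.6509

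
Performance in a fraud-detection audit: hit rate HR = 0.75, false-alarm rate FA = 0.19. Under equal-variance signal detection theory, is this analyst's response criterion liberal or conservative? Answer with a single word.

z(H) = 0.674, z(FA) = -0.878
c = −½·(z(H) + z(FA)) = 0.102
c > 0 → conservative criterion (biased toward responding “no”).

conservative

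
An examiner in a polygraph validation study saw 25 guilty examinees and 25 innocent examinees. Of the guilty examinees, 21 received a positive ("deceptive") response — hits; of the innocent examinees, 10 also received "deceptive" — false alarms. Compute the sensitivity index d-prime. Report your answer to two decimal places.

H = 21/25 = 0.8400
FA = 10/25 = 0.4000
Φ⁻¹(H) = Φ⁻¹(0.8400) = 0.994
Φ⁻¹(FA) = Φ⁻¹(0.4000) = -0.253
d' = z(H) − z(FA) = 0.994 − (-0.253) = 1.247

d-prime = 1.25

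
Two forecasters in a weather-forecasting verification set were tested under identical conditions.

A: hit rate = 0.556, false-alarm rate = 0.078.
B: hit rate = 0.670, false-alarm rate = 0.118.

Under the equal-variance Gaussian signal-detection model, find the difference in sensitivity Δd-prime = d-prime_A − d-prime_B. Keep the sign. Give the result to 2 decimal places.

A: z(0.556) = 0.141, z(0.078) = -1.419, d' = 1.560
B: z(0.670) = 0.440, z(0.118) = -1.185, d' = 1.625
Δd' = d'_A − d'_B = 1.560 − 1.625 = -0.065
B has the higher sensitivity.

Δd-prime = -0.07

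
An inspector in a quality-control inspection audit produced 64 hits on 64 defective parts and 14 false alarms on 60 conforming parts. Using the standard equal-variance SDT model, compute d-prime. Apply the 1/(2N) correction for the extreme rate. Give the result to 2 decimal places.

d-prime = 3.15

The hit rate is 64/64 = 1, so apply the 1/(2N) correction: H → 1 − 1/(2·64) = 0.99219.
z(H) = z(0.99219) = 2.418
z(FA) = z(0.23333) = -0.728
d' = 2.418 − (-0.728) = 3.146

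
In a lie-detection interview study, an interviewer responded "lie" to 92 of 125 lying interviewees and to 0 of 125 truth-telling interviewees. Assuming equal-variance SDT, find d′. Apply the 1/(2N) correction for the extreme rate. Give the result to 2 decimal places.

d′ = 3.28

The false-alarm rate is 0/125 = 0, so apply the 1/(2N) correction: FA → 1/(2·125) = 0.00400.
z(H) = z(0.73600) = 0.631
z(FA) = z(0.00400) = -2.652
d' = 0.631 − (-2.652) = 3.283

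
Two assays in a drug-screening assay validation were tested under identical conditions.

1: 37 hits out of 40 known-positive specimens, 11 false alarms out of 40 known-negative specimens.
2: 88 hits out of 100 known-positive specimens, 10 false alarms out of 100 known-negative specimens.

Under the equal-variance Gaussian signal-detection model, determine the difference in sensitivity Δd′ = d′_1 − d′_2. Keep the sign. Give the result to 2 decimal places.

1: z(0.9250) = 1.440, z(0.2750) = -0.598, d' = 2.038
2: z(0.8800) = 1.175, z(0.1000) = -1.282, d' = 2.457
Δd' = d'_1 − d'_2 = 2.038 − 2.457 = -0.419
2 has the higher sensitivity.

Δd′ = -0.42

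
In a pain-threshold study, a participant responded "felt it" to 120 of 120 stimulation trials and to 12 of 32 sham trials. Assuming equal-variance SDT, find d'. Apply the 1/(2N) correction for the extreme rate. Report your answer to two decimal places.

The hit rate is 120/120 = 1, so apply the 1/(2N) correction: H → 1 − 1/(2·120) = 0.99583.
z(H) = z(0.99583) = 2.638
z(FA) = z(0.37500) = -0.319
d' = 2.638 − (-0.319) = 2.957

d' = 2.96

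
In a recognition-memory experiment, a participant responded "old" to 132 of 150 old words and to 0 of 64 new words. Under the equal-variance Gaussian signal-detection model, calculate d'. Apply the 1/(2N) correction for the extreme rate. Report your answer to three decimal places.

The false-alarm rate is 0/64 = 0, so apply the 1/(2N) correction: FA → 1/(2·64) = 0.00781.
z(H) = z(0.88000) = 1.1750
z(FA) = z(0.00781) = -2.4177
d' = 1.1750 − (-2.4177) = 3.5927

d' = 3.593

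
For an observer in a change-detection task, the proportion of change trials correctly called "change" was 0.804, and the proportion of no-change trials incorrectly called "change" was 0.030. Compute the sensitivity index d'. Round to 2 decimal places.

d' = 2.74

z(H) = z(0.804) = 0.856
z(FA) = z(0.030) = -1.881
d' = z(H) − z(FA) = 0.856 − (-1.881) = 2.737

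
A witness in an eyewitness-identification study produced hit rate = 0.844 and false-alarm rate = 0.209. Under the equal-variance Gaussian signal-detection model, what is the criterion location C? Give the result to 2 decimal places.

C = -0.10

z(H) = 1.0110
z(FA) = -0.8099
c = −½·[z(H) + z(FA)] = −0.5 × (1.0110 + (-0.8099)) = -0.10055
c < 0: the witness has a liberal response bias.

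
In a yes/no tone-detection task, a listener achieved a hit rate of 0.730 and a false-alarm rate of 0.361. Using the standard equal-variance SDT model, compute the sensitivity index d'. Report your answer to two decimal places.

d' = 0.97

z(H) = z(0.730) = 0.613
z(FA) = z(0.361) = -0.356
d' = z(H) − z(FA) = 0.613 − (-0.356) = 0.969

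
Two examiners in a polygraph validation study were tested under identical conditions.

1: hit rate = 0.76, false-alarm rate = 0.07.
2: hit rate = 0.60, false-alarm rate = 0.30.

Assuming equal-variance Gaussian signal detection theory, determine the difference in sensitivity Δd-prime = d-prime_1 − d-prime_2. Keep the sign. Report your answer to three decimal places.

1: z(0.76) = 0.7063, z(0.07) = -1.4758, d' = 2.1821
2: z(0.60) = 0.2533, z(0.30) = -0.5244, d' = 0.7777
Δd' = d'_1 − d'_2 = 2.1821 − 0.7777 = 1.4044
1 has the higher sensitivity.

Δd-prime = 1.404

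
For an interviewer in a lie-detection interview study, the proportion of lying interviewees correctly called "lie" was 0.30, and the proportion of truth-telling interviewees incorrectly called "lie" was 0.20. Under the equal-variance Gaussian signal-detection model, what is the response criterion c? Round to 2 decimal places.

Φ⁻¹(H) = Φ⁻¹(0.30) = -0.524
Φ⁻¹(FA) = Φ⁻¹(0.20) = -0.842
c = −½·[z(H) + z(FA)] = −0.5 × (-0.524 + (-0.842)) = 0.683

c = 0.68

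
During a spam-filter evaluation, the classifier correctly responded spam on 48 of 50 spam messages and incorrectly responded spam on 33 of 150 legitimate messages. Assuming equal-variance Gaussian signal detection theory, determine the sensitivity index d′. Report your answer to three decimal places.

H = 48/50 = 0.9600
FA = 33/150 = 0.2200
Φ⁻¹(0.9600) = 1.7507, Φ⁻¹(0.2200) = -0.7722
d' = z(H) − z(FA) = 1.7507 − (-0.7722) = 2.5229

d′ = 2.523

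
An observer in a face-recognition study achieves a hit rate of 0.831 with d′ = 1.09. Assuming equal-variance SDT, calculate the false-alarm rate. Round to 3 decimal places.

false-alarm rate = 0.448

z(hit rate) = z(0.831) = 0.9581
z(FA) = z(H) − d' = 0.9581 − 1.09 = -0.1319
false-alarm rate = Φ(-0.1319) = 0.4475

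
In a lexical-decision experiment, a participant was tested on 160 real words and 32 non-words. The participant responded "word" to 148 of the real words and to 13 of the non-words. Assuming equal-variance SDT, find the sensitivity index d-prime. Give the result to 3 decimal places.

d-prime = 1.677

H = 148/160 = 0.9250
FA = 13/32 = 0.4062
z(H) = 1.4395
z(FA) = -0.2373
d' = z(H) − z(FA) = 1.4395 − (-0.2373) = 1.6768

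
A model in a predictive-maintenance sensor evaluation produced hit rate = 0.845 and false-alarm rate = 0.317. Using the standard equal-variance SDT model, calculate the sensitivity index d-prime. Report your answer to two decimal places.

z(H) = 1.015
z(FA) = -0.476
d' = z(H) − z(FA) = 1.015 − (-0.476) = 1.491

d-prime = 1.49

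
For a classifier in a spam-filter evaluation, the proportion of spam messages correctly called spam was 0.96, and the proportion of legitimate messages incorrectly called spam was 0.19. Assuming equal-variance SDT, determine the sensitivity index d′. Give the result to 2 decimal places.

z(H) = 1.7507
z(FA) = -0.8779
d' = z(H) − z(FA) = 1.7507 − (-0.8779) = 2.6286

d′ = 2.63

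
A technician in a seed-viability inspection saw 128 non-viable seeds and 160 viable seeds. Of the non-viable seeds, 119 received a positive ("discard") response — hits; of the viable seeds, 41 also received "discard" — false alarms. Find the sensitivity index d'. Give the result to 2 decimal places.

H = 119/128 = 0.9297
FA = 41/160 = 0.2562
z(H) = z(0.9297) = 1.4736
z(FA) = z(0.2562) = -0.6551
d' = z(H) − z(FA) = 1.4736 − (-0.6551) = 2.1287

d' = 2.13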